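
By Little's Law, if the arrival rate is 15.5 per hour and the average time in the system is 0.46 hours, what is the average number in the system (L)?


L = lambda * W = 15.5 * 0.46 = 7.13

7.13


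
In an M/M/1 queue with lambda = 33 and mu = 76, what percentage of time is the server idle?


Idle fraction = (1 - rho) * 100 = (1 - 33/76) * 100 = 56.6%

56.6%


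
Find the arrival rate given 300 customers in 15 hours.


lambda = total arrivals / time = 300 / 15 = 20.0 per hour

20.0 per hour


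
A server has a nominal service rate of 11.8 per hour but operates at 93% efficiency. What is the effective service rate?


Effective rate = mu * efficiency = 11.8 * 0.93 = 10.97 per hour

10.97 per hour


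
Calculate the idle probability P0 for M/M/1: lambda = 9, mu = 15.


P0 = 1 - rho = 1 - 9/15 = 0.4

0.4


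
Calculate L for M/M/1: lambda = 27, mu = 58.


rho = 27/58; L = rho/(1-rho) = 0.87

0.87


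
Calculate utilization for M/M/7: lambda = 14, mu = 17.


rho = lambda/(c*mu) = 14/(7*17) = 0.1176

0.1176


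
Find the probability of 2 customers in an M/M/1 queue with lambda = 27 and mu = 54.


rho = 27/54; P(n) = (1-rho)*rho^n = (1-27/54)*(27/54)^2 = 0.125

0.125


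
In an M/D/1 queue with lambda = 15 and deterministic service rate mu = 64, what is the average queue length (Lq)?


M/D/1: Lq = rho^2 / (2*(1-rho)) where rho = 15/64; Lq = 0.04

0.04


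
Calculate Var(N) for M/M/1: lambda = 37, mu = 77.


rho = 37/77; Var(N) = rho/(1-rho)^2 = 1.78

1.78


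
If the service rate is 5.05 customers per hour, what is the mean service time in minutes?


Mean service time = 60/mu = 60/5.05 = 11.88 minutes

11.88 minutes


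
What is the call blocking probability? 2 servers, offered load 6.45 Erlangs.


B(N,A) = (A^N/N!) / sum(A^k/k!, k=0..N) with N=2, A=6.45 = 0.7363

0.7363


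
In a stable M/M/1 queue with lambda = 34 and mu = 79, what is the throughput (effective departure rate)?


For a stable queue (lambda < mu), throughput = lambda = 34 per hour

34 per hour


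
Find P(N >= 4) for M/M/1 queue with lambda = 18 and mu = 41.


P(N >= 4) = rho^4 = (18/41)^4 = 0.0371

0.0371


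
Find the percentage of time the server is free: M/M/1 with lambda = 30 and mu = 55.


Idle fraction = (1 - rho) * 100 = (1 - 30/55) * 100 = 45.5%

45.5%


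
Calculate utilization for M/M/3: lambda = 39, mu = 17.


rho = lambda/(c*mu) = 39/(3*17) = 0.7647

0.7647


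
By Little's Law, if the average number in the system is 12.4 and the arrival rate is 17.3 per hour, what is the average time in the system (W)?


W = L / lambda = 12.4 / 17.3 = 0.7168 hours

0.7168 hours


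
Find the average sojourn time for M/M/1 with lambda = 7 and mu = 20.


W = 1/(mu - lambda) = 1/(20 - 7) = 0.0769 hours

0.0769 hours


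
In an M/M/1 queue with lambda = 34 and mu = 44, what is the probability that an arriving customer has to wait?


P(wait) = rho = lambda/mu = 34/44 = 0.7727

0.7727


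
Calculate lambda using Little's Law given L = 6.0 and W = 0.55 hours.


lambda = L / W = 6.0 / 0.55 = 10.91 per hour

10.91 per hour


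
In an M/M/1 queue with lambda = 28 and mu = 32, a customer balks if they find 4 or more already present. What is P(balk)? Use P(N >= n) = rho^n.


P(N >= 4) = rho^4 = (28/32)^4 = 0.5862

0.5862


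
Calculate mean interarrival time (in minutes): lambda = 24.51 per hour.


Mean interarrival time = 60/lambda = 60/24.51 = 2.45 minutes

2.45 minutes


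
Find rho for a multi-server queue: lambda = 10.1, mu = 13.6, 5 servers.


rho = lambda / (c * mu) = 10.1 / (5 * 13.6) = 0.1485

0.1485


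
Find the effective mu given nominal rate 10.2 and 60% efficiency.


Effective rate = mu * efficiency = 10.2 * 0.6 = 6.12 per hour

6.12 per hour


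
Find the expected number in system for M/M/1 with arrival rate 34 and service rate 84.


rho = 34/84; L = rho/(1-rho) = 0.68

0.68


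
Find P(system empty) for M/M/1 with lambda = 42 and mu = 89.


P0 = 1 - rho = 1 - 42/89 = 0.5281

0.5281


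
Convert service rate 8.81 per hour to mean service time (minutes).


Mean service time = 60/mu = 60/8.81 = 6.81 minutes

6.81 minutes


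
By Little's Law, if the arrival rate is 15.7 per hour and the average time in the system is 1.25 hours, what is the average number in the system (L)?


L = lambda * W = 15.7 * 1.25 = 19.63

19.63


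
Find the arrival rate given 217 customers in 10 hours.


lambda = total arrivals / time = 217 / 10 = 21.7 per hour

21.7 per hour


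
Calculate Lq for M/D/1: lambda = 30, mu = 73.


M/D/1: Lq = rho^2 / (2*(1-rho)) where rho = 30/73; Lq = 0.14

0.14


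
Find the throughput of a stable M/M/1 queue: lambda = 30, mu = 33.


For a stable queue (lambda < mu), throughput = lambda = 30 per hour

30 per hour


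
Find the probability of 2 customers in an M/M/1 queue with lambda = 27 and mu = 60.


rho = 27/60; P(n) = (1-rho)*rho^n = (1-27/60)*(27/60)^2 = 0.1114

0.1114


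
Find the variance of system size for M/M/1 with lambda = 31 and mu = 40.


rho = 31/40; Var(N) = rho/(1-rho)^2 = 15.31

15.31


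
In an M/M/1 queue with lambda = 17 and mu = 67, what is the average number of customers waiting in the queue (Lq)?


rho = 17/67; Lq = rho^2/(1-rho) = 0.09

0.09


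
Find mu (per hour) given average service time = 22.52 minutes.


mu = 60 / avg_service_time = 60 / 22.52 = 2.66 per hour

2.66 per hour


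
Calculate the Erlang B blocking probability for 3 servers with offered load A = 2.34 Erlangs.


B(N,A) = (A^N/N!) / sum(A^k/k!, k=0..N) with N=3, A=2.34 = 0.26

0.26


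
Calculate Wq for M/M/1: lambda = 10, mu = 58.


rho = 10/58; Wq = rho/(mu - lambda) = 0.0036 hours

0.0036 hours


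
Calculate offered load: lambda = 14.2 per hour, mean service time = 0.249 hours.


Offered load a = lambda * E[S] = 14.2 * 0.249 = 3.54 Erlangs

3.54 Erlangs


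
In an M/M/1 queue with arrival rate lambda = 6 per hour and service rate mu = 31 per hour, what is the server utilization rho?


rho = lambda/mu = 6/31 = 0.1935

0.1935


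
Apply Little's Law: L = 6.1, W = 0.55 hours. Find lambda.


lambda = L / W = 6.1 / 0.55 = 11.09 per hour

11.09 per hour


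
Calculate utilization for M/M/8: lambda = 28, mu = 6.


rho = lambda/(c*mu) = 28/(8*6) = 0.5833

0.5833


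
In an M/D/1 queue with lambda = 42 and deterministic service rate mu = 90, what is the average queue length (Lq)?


M/D/1: Lq = rho^2 / (2*(1-rho)) where rho = 42/90; Lq = 0.2

0.2


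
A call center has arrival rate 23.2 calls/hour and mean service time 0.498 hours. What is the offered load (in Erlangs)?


Offered load a = lambda * E[S] = 23.2 * 0.498 = 11.55 Erlangs

11.55 Erlangs


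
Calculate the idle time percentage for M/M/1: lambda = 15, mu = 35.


Idle fraction = (1 - rho) * 100 = (1 - 15/35) * 100 = 57.1%

57.1%


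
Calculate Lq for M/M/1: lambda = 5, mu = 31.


rho = 5/31; Lq = rho^2/(1-rho) = 0.03

0.03


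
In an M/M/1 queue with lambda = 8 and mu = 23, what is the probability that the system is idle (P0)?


P0 = 1 - rho = 1 - 8/23 = 0.6522

0.6522


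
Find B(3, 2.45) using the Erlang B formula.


B(N,A) = (A^N/N!) / sum(A^k/k!, k=0..N) with N=3, A=2.45 = 0.2753

0.2753


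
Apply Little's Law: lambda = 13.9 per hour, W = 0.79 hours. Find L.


L = lambda * W = 13.9 * 0.79 = 10.98

10.98


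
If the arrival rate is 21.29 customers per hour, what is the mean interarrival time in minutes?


Mean interarrival time = 60/lambda = 60/21.29 = 2.82 minutes

2.82 minutes


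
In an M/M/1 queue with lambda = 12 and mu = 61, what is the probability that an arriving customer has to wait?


P(wait) = rho = lambda/mu = 12/61 = 0.1967

0.1967


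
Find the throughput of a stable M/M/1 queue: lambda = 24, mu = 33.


For a stable queue (lambda < mu), throughput = lambda = 24 per hour

24 per hour


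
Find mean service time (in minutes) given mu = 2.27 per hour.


Mean service time = 60/mu = 60/2.27 = 26.43 minutes

26.43 minutes


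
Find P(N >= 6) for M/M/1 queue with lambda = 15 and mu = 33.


P(N >= 6) = rho^6 = (15/33)^6 = 0.0088

0.0088


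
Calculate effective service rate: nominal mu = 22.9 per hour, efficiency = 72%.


Effective rate = mu * efficiency = 22.9 * 0.72 = 16.49 per hour

16.49 per hour


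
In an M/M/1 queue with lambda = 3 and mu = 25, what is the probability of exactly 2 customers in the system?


rho = 3/25; P(n) = (1-rho)*rho^n = (1-3/25)*(3/25)^2 = 0.0127

0.0127


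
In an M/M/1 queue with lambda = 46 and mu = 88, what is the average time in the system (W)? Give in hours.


W = 1/(mu - lambda) = 1/(88 - 46) = 0.0238 hours

0.0238 hours


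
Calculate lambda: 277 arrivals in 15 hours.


lambda = total arrivals / time = 277 / 15 = 18.47 per hour

18.47 per hour


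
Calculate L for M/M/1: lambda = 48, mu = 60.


rho = 48/60; L = rho/(1-rho) = 4.0

4.0


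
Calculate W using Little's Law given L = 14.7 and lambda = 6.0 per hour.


W = L / lambda = 14.7 / 6.0 = 2.45 hours

2.45 hours


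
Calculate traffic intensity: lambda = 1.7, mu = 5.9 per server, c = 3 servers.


rho = lambda / (c * mu) = 1.7 / (3 * 5.9) = 0.096

0.096


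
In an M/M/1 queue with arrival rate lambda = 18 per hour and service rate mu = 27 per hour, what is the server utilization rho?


rho = lambda/mu = 18/27 = 0.6667

0.6667


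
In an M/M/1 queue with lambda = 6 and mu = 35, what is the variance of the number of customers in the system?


rho = 6/35; Var(N) = rho/(1-rho)^2 = 0.25

0.25


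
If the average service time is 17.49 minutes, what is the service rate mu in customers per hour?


mu = 60 / avg_service_time = 60 / 17.49 = 3.43 per hour

3.43 per hour


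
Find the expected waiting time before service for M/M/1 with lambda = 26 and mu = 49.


rho = 26/49; Wq = rho/(mu - lambda) = 0.0231 hours

0.0231 hours


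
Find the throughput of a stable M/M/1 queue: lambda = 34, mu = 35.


For a stable queue (lambda < mu), throughput = lambda = 34 per hour

34 per hour


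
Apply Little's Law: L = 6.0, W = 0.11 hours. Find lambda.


lambda = L / W = 6.0 / 0.11 = 54.55 per hour

54.55 per hour


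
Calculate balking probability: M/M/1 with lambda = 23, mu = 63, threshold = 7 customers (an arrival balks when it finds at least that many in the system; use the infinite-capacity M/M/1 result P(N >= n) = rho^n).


P(N >= 7) = rho^7 = (23/63)^7 = 0.0009

0.0009


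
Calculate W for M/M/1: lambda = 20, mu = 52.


W = 1/(mu - lambda) = 1/(52 - 20) = 0.0313 hours

0.0313 hours


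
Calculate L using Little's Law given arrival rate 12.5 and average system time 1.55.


L = lambda * W = 12.5 * 1.55 = 19.38

19.38


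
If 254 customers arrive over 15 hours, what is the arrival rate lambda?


lambda = total arrivals / time = 254 / 15 = 16.93 per hour

16.93 per hour


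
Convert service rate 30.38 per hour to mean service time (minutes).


Mean service time = 60/mu = 60/30.38 = 1.97 minutes

1.97 minutes


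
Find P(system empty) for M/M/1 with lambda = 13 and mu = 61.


P0 = 1 - rho = 1 - 13/61 = 0.7869

0.7869


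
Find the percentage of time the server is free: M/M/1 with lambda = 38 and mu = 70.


Idle fraction = (1 - rho) * 100 = (1 - 38/70) * 100 = 45.7%

45.7%


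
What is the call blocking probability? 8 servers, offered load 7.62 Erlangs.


B(N,A) = (A^N/N!) / sum(A^k/k!, k=0..N) with N=8, A=7.62 = 0.2143

0.2143


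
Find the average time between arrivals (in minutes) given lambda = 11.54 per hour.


Mean interarrival time = 60/lambda = 60/11.54 = 5.2 minutes

5.2 minutes


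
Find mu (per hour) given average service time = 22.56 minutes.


mu = 60 / avg_service_time = 60 / 22.56 = 2.66 per hour

2.66 per hour


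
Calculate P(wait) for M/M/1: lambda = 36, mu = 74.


P(wait) = rho = lambda/mu = 36/74 = 0.4865

0.4865


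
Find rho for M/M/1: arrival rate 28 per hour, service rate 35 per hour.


rho = lambda/mu = 28/35 = 0.8

0.8


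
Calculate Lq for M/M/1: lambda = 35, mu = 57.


rho = 35/57; Lq = rho^2/(1-rho) = 0.98

0.98


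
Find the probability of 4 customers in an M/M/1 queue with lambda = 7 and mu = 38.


rho = 7/38; P(n) = (1-rho)*rho^n = (1-7/38)*(7/38)^4 = 0.0009

0.0009


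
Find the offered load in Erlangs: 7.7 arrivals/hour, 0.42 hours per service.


Offered load a = lambda * E[S] = 7.7 * 0.42 = 3.23 Erlangs

3.23 Erlangs


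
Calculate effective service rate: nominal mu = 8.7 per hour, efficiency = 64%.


Effective rate = mu * efficiency = 8.7 * 0.64 = 5.57 per hour

5.57 per hour


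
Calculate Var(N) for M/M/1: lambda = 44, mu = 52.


rho = 44/52; Var(N) = rho/(1-rho)^2 = 35.75

35.75


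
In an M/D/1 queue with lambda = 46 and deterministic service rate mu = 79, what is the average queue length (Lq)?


M/D/1: Lq = rho^2 / (2*(1-rho)) where rho = 46/79; Lq = 0.41

0.41


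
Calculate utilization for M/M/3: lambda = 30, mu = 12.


rho = lambda/(c*mu) = 30/(3*12) = 0.8333

0.8333


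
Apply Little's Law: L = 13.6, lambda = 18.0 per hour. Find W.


W = L / lambda = 13.6 / 18.0 = 0.7556 hours

0.7556 hours


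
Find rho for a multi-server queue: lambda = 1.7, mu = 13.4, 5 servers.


rho = lambda / (c * mu) = 1.7 / (5 * 13.4) = 0.0254

0.0254


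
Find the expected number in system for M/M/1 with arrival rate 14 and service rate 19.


rho = 14/19; L = rho/(1-rho) = 2.8

2.8


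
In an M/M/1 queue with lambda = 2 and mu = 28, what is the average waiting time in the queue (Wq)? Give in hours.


rho = 2/28; Wq = rho/(mu - lambda) = 0.0027 hours

0.0027 hours


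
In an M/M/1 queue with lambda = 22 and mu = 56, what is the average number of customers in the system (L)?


rho = 22/56; L = rho/(1-rho) = 0.65

0.65


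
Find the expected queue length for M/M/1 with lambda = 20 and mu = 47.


rho = 20/47; Lq = rho^2/(1-rho) = 0.32

0.32


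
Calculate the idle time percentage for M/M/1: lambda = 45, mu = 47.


Idle fraction = (1 - rho) * 100 = (1 - 45/47) * 100 = 4.3%

4.3%


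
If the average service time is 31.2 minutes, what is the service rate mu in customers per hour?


mu = 60 / avg_service_time = 60 / 31.2 = 1.92 per hour

1.92 per hour


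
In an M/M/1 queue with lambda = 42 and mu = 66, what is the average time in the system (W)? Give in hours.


W = 1/(mu - lambda) = 1/(66 - 42) = 0.0417 hours

0.0417 hours


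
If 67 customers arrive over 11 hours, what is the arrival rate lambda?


lambda = total arrivals / time = 67 / 11 = 6.09 per hour

6.09 per hour


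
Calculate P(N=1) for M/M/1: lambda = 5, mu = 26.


rho = 5/26; P(n) = (1-rho)*rho^n = (1-5/26)*(5/26)^1 = 0.1553

0.1553


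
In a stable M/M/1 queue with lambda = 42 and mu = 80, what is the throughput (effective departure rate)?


For a stable queue (lambda < mu), throughput = lambda = 42 per hour

42 per hour


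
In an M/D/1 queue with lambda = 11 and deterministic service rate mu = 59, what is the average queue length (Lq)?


M/D/1: Lq = rho^2 / (2*(1-rho)) where rho = 11/59; Lq = 0.02

0.02


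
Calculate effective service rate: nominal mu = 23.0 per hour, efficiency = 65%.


Effective rate = mu * efficiency = 23.0 * 0.65 = 14.95 per hour

14.95 per hour


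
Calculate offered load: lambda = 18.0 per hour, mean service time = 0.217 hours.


Offered load a = lambda * E[S] = 18.0 * 0.217 = 3.91 Erlangs

3.91 Erlangs


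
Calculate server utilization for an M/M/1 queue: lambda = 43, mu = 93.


rho = lambda/mu = 43/93 = 0.4624

0.4624


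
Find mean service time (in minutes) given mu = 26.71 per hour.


Mean service time = 60/mu = 60/26.71 = 2.25 minutes

2.25 minutes


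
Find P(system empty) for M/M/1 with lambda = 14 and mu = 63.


P0 = 1 - rho = 1 - 14/63 = 0.7778

0.7778


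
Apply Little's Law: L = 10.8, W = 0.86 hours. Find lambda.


lambda = L / W = 10.8 / 0.86 = 12.56 per hour

12.56 per hour


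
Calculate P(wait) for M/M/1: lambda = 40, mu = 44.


P(wait) = rho = lambda/mu = 40/44 = 0.9091

0.9091


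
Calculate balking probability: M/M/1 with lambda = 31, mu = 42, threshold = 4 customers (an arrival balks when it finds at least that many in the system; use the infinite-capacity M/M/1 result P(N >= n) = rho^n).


P(N >= 4) = rho^4 = (31/42)^4 = 0.2968

0.2968


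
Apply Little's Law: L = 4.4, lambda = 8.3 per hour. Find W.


W = L / lambda = 4.4 / 8.3 = 0.5301 hours

0.5301 hours


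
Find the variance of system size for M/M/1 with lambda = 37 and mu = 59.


rho = 37/59; Var(N) = rho/(1-rho)^2 = 4.51

4.51


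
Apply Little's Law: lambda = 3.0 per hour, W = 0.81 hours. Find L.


L = lambda * W = 3.0 * 0.81 = 2.43

2.43


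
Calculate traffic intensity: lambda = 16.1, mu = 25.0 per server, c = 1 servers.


rho = lambda / (c * mu) = 16.1 / (1 * 25.0) = 0.644

0.644


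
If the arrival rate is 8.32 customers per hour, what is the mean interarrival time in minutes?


Mean interarrival time = 60/lambda = 60/8.32 = 7.21 minutes

7.21 minutes


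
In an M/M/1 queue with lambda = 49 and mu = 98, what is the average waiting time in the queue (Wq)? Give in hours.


rho = 49/98; Wq = rho/(mu - lambda) = 0.0102 hours

0.0102 hours


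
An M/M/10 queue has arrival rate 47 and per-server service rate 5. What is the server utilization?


rho = lambda/(c*mu) = 47/(10*5) = 0.94

0.94


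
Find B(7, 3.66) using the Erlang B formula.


B(N,A) = (A^N/N!) / sum(A^k/k!, k=0..N) with N=7, A=3.66 = 0.0465

0.0465


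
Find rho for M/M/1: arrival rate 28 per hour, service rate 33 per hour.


rho = lambda/mu = 28/33 = 0.8485

0.8485


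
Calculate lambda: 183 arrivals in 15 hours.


lambda = total arrivals / time = 183 / 15 = 12.2 per hour

12.2 per hour


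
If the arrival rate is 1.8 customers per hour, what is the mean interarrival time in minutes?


Mean interarrival time = 60/lambda = 60/1.8 = 33.33 minutes

33.33 minutes


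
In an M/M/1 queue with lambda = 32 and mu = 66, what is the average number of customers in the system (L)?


rho = 32/66; L = rho/(1-rho) = 0.94

0.94


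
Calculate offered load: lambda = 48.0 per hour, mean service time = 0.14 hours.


Offered load a = lambda * E[S] = 48.0 * 0.14 = 6.72 Erlangs

6.72 Erlangs


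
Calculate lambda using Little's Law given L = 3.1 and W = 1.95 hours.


lambda = L / W = 3.1 / 1.95 = 1.59 per hour

1.59 per hour


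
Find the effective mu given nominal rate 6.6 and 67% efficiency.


Effective rate = mu * efficiency = 6.6 * 0.67 = 4.42 per hour

4.42 per hour


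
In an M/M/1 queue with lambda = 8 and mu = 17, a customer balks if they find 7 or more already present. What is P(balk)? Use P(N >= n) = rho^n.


P(N >= 7) = rho^7 = (8/17)^7 = 0.0051

0.0051


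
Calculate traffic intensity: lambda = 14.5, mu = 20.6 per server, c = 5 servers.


rho = lambda / (c * mu) = 14.5 / (5 * 20.6) = 0.1408

0.1408


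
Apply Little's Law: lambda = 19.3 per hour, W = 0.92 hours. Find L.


L = lambda * W = 19.3 * 0.92 = 17.76

17.76


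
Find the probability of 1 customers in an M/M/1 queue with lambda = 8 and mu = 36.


rho = 8/36; P(n) = (1-rho)*rho^n = (1-8/36)*(8/36)^1 = 0.1728

0.1728


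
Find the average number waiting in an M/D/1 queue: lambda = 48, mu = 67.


M/D/1: Lq = rho^2 / (2*(1-rho)) where rho = 48/67; Lq = 0.9

0.9


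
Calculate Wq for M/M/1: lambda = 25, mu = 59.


rho = 25/59; Wq = rho/(mu - lambda) = 0.0125 hours

0.0125 hours


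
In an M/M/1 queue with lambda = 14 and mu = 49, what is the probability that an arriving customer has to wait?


P(wait) = rho = lambda/mu = 14/49 = 0.2857

0.2857


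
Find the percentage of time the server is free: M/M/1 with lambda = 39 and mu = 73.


Idle fraction = (1 - rho) * 100 = (1 - 39/73) * 100 = 46.6%

46.6%


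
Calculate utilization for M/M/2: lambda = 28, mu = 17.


rho = lambda/(c*mu) = 28/(2*17) = 0.8235

0.8235


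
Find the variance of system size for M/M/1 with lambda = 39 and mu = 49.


rho = 39/49; Var(N) = rho/(1-rho)^2 = 19.11

19.11


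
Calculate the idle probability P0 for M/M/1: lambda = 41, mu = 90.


P0 = 1 - rho = 1 - 41/90 = 0.5444

0.5444


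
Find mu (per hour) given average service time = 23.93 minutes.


mu = 60 / avg_service_time = 60 / 23.93 = 2.51 per hour

2.51 per hour


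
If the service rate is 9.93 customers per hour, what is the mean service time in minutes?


Mean service time = 60/mu = 60/9.93 = 6.04 minutes

6.04 minutes


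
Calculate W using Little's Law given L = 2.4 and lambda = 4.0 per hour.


W = L / lambda = 2.4 / 4.0 = 0.6 hours

0.6 hours


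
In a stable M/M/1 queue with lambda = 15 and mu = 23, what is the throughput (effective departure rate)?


For a stable queue (lambda < mu), throughput = lambda = 15 per hour

15 per hour


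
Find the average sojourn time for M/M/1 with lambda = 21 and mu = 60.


W = 1/(mu - lambda) = 1/(60 - 21) = 0.0256 hours

0.0256 hours


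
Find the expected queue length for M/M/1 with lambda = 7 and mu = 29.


rho = 7/29; Lq = rho^2/(1-rho) = 0.08

0.08


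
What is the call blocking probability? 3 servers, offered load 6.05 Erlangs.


B(N,A) = (A^N/N!) / sum(A^k/k!, k=0..N) with N=3, A=6.05 = 0.5928

0.5928


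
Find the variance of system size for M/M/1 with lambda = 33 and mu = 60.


rho = 33/60; Var(N) = rho/(1-rho)^2 = 2.72

2.72


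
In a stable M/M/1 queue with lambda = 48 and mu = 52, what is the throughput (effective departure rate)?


For a stable queue (lambda < mu), throughput = lambda = 48 per hour

48 per hour


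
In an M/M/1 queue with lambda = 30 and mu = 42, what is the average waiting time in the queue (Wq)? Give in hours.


rho = 30/42; Wq = rho/(mu - lambda) = 0.0595 hours

0.0595 hours


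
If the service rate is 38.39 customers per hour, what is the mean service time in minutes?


Mean service time = 60/mu = 60/38.39 = 1.56 minutes

1.56 minutes


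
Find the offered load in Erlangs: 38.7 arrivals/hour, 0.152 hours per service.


Offered load a = lambda * E[S] = 38.7 * 0.152 = 5.88 Erlangs

5.88 Erlangs


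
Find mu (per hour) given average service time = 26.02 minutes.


mu = 60 / avg_service_time = 60 / 26.02 = 2.31 per hour

2.31 per hour


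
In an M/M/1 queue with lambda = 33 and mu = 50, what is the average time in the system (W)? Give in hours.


W = 1/(mu - lambda) = 1/(50 - 33) = 0.0588 hours

0.0588 hours


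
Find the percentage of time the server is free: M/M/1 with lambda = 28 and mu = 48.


Idle fraction = (1 - rho) * 100 = (1 - 28/48) * 100 = 41.7%

41.7%


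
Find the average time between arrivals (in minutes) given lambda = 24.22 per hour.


Mean interarrival time = 60/lambda = 60/24.22 = 2.48 minutes

2.48 minutes


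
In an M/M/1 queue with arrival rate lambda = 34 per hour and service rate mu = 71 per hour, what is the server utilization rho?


rho = lambda/mu = 34/71 = 0.4789

0.4789


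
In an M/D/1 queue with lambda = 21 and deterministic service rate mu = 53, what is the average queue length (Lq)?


M/D/1: Lq = rho^2 / (2*(1-rho)) where rho = 21/53; Lq = 0.13

0.13


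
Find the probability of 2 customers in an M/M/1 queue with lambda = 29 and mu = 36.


rho = 29/36; P(n) = (1-rho)*rho^n = (1-29/36)*(29/36)^2 = 0.1262

0.1262


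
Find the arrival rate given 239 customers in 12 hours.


lambda = total arrivals / time = 239 / 12 = 19.92 per hour

19.92 per hour


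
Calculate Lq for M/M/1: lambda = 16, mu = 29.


rho = 16/29; Lq = rho^2/(1-rho) = 0.68

0.68


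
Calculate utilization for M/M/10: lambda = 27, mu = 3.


rho = lambda/(c*mu) = 27/(10*3) = 0.9

0.9


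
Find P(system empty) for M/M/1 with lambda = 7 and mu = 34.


P0 = 1 - rho = 1 - 7/34 = 0.7941

0.7941


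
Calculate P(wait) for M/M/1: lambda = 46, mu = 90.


P(wait) = rho = lambda/mu = 46/90 = 0.5111

0.5111


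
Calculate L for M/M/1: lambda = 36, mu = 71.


rho = 36/71; L = rho/(1-rho) = 1.03

1.03


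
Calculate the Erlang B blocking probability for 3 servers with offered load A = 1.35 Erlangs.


B(N,A) = (A^N/N!) / sum(A^k/k!, k=0..N) with N=3, A=1.35 = 0.1117

0.1117


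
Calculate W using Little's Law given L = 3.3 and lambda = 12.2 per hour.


W = L / lambda = 3.3 / 12.2 = 0.2705 hours

0.2705 hours


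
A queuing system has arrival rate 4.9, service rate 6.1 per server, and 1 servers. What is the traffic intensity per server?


rho = lambda / (c * mu) = 4.9 / (1 * 6.1) = 0.8033

0.8033


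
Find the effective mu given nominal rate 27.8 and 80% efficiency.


Effective rate = mu * efficiency = 27.8 * 0.8 = 22.24 per hour

22.24 per hour


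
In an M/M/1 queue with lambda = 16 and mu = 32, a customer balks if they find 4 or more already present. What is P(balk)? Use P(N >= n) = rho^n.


P(N >= 4) = rho^4 = (16/32)^4 = 0.0625

0.0625


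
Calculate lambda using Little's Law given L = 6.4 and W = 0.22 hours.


lambda = L / W = 6.4 / 0.22 = 29.09 per hour

29.09 per hour


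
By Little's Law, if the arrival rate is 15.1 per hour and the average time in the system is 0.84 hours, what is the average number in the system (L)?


L = lambda * W = 15.1 * 0.84 = 12.68

12.68


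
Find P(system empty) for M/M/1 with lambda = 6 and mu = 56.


P0 = 1 - rho = 1 - 6/56 = 0.8929

0.8929


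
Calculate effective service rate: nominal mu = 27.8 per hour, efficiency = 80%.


Effective rate = mu * efficiency = 27.8 * 0.8 = 22.24 per hour

22.24 per hour


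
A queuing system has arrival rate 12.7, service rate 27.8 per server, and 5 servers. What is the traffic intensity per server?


rho = lambda / (c * mu) = 12.7 / (5 * 27.8) = 0.0914

0.0914


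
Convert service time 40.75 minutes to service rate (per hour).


mu = 60 / avg_service_time = 60 / 40.75 = 1.47 per hour

1.47 per hour


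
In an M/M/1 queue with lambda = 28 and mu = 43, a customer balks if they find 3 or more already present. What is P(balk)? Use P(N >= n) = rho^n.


P(N >= 3) = rho^3 = (28/43)^3 = 0.2761

0.2761


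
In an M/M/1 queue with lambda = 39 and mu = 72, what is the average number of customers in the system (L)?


rho = 39/72; L = rho/(1-rho) = 1.18

1.18


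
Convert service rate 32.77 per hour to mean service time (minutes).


Mean service time = 60/mu = 60/32.77 = 1.83 minutes

1.83 minutes


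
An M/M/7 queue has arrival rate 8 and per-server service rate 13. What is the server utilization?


rho = lambda/(c*mu) = 8/(7*13) = 0.0879

0.0879


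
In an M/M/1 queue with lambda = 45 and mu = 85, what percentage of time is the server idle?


Idle fraction = (1 - rho) * 100 = (1 - 45/85) * 100 = 47.1%

47.1%


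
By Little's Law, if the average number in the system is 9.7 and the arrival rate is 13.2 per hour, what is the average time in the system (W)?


W = L / lambda = 9.7 / 13.2 = 0.7348 hours

0.7348 hours


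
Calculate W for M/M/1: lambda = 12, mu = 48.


W = 1/(mu - lambda) = 1/(48 - 12) = 0.0278 hours

0.0278 hours


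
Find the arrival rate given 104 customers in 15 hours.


lambda = total arrivals / time = 104 / 15 = 6.93 per hour

6.93 per hour


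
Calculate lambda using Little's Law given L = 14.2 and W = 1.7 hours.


lambda = L / W = 14.2 / 1.7 = 8.35 per hour

8.35 per hour


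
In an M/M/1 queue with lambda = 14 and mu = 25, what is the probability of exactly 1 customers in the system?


rho = 14/25; P(n) = (1-rho)*rho^n = (1-14/25)*(14/25)^1 = 0.2464

0.2464


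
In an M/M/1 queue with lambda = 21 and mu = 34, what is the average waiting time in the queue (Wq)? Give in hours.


rho = 21/34; Wq = rho/(mu - lambda) = 0.0475 hours

0.0475 hours


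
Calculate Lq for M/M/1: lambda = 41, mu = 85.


rho = 41/85; Lq = rho^2/(1-rho) = 0.45

0.45


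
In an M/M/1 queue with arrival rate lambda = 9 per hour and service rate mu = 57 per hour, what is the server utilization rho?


rho = lambda/mu = 9/57 = 0.1579

0.1579


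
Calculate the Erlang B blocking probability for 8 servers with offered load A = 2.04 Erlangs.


B(N,A) = (A^N/N!) / sum(A^k/k!, k=0..N) with N=8, A=2.04 = 0.001

0.001


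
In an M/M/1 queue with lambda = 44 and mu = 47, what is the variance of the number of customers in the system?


rho = 44/47; Var(N) = rho/(1-rho)^2 = 229.78

229.78


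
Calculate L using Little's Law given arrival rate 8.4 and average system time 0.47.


L = lambda * W = 8.4 * 0.47 = 3.95

3.95


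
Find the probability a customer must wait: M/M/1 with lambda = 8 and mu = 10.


P(wait) = rho = lambda/mu = 8/10 = 0.8

0.8


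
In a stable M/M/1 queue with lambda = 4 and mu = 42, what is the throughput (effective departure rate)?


For a stable queue (lambda < mu), throughput = lambda = 4 per hour

4 per hour


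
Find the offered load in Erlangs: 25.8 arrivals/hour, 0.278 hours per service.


Offered load a = lambda * E[S] = 25.8 * 0.278 = 7.17 Erlangs

7.17 Erlangs


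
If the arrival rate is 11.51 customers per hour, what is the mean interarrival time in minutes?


Mean interarrival time = 60/lambda = 60/11.51 = 5.21 minutes

5.21 minutes


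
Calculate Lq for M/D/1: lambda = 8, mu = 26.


M/D/1: Lq = rho^2 / (2*(1-rho)) where rho = 8/26; Lq = 0.07

0.07


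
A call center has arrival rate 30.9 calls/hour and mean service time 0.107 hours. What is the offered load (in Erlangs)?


Offered load a = lambda * E[S] = 30.9 * 0.107 = 3.31 Erlangs

3.31 Erlangs


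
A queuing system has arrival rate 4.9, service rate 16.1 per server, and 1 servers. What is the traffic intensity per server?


rho = lambda / (c * mu) = 4.9 / (1 * 16.1) = 0.3043

0.3043


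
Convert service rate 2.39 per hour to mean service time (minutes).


Mean service time = 60/mu = 60/2.39 = 25.1 minutes

25.1 minutes


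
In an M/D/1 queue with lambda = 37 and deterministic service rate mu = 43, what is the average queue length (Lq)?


M/D/1: Lq = rho^2 / (2*(1-rho)) where rho = 37/43; Lq = 2.65

2.65


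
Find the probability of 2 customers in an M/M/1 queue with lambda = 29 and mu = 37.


rho = 29/37; P(n) = (1-rho)*rho^n = (1-29/37)*(29/37)^2 = 0.1328

0.1328


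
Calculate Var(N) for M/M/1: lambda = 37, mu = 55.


rho = 37/55; Var(N) = rho/(1-rho)^2 = 6.28

6.28


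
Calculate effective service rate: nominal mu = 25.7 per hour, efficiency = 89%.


Effective rate = mu * efficiency = 25.7 * 0.89 = 22.87 per hour

22.87 per hour


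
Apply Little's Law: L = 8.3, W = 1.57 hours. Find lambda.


lambda = L / W = 8.3 / 1.57 = 5.29 per hour

5.29 per hour


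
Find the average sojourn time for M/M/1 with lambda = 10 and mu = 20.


W = 1/(mu - lambda) = 1/(20 - 10) = 0.1 hours

0.1 hours


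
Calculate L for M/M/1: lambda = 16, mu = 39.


rho = 16/39; L = rho/(1-rho) = 0.7

0.7


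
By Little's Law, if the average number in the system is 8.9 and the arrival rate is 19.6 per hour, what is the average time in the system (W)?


W = L / lambda = 8.9 / 19.6 = 0.4541 hours

0.4541 hours


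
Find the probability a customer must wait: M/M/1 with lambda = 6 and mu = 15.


P(wait) = rho = lambda/mu = 6/15 = 0.4

0.4


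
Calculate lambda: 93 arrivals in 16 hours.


lambda = total arrivals / time = 93 / 16 = 5.81 per hour

5.81 per hour


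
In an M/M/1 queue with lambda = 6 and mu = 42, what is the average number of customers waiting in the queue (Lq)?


rho = 6/42; Lq = rho^2/(1-rho) = 0.02

0.02


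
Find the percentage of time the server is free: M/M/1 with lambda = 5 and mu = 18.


Idle fraction = (1 - rho) * 100 = (1 - 5/18) * 100 = 72.2%

72.2%


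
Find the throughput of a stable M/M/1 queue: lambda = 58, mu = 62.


For a stable queue (lambda < mu), throughput = lambda = 58 per hour

58 per hour


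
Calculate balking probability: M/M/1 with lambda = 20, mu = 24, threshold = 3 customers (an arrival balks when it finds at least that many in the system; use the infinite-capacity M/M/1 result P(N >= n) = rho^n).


P(N >= 3) = rho^3 = (20/24)^3 = 0.5787

0.5787


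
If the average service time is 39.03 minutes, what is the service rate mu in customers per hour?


mu = 60 / avg_service_time = 60 / 39.03 = 1.54 per hour

1.54 per hour


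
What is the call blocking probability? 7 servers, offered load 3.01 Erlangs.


B(N,A) = (A^N/N!) / sum(A^k/k!, k=0..N) with N=7, A=3.01 = 0.0222

0.0222


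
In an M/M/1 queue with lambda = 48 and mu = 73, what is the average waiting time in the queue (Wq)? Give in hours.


rho = 48/73; Wq = rho/(mu - lambda) = 0.0263 hours

0.0263 hours


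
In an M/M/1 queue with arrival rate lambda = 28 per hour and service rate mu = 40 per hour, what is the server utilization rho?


rho = lambda/mu = 28/40 = 0.7

0.7


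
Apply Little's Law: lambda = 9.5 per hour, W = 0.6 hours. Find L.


L = lambda * W = 9.5 * 0.6 = 5.7

5.7


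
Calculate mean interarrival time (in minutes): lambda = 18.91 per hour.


Mean interarrival time = 60/lambda = 60/18.91 = 3.17 minutes

3.17 minutes


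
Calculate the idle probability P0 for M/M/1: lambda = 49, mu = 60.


P0 = 1 - rho = 1 - 49/60 = 0.1833

0.1833


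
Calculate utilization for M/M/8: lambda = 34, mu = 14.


rho = lambda/(c*mu) = 34/(8*14) = 0.3036

0.3036


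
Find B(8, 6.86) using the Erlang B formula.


B(N,A) = (A^N/N!) / sum(A^k/k!, k=0..N) with N=8, A=6.86 = 0.1708

0.1708


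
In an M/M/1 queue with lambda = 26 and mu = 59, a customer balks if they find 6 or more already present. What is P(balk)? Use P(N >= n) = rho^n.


P(N >= 6) = rho^6 = (26/59)^6 = 0.0073

0.0073


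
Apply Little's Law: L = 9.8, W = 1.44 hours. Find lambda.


lambda = L / W = 9.8 / 1.44 = 6.81 per hour

6.81 per hour


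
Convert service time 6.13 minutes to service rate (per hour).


mu = 60 / avg_service_time = 60 / 6.13 = 9.79 per hour

9.79 per hour


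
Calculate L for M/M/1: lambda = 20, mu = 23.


rho = 20/23; L = rho/(1-rho) = 6.67

6.67


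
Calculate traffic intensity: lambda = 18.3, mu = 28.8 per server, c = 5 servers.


rho = lambda / (c * mu) = 18.3 / (5 * 28.8) = 0.1271

0.1271


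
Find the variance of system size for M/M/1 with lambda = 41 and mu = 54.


rho = 41/54; Var(N) = rho/(1-rho)^2 = 13.1

13.1


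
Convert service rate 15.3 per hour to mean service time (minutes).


Mean service time = 60/mu = 60/15.3 = 3.92 minutes

3.92 minutes


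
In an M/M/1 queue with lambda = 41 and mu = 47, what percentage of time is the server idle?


Idle fraction = (1 - rho) * 100 = (1 - 41/47) * 100 = 12.8%

12.8%


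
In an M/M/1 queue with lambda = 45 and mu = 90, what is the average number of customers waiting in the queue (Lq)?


rho = 45/90; Lq = rho^2/(1-rho) = 0.5

0.5


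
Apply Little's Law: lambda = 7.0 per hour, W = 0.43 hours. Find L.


L = lambda * W = 7.0 * 0.43 = 3.01

3.01


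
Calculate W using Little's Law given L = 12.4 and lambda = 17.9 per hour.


W = L / lambda = 12.4 / 17.9 = 0.6927 hours

0.6927 hours


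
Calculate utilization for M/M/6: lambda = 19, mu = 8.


rho = lambda/(c*mu) = 19/(6*8) = 0.3958

0.3958


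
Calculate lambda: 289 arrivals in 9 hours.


lambda = total arrivals / time = 289 / 9 = 32.11 per hour

32.11 per hour


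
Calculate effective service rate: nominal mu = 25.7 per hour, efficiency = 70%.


Effective rate = mu * efficiency = 25.7 * 0.7 = 17.99 per hour

17.99 per hour


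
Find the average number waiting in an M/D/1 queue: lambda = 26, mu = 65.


M/D/1: Lq = rho^2 / (2*(1-rho)) where rho = 26/65; Lq = 0.13

0.13


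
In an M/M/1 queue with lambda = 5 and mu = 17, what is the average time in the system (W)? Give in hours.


W = 1/(mu - lambda) = 1/(17 - 5) = 0.0833 hours

0.0833 hours


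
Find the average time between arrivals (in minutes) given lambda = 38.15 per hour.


Mean interarrival time = 60/lambda = 60/38.15 = 1.57 minutes

1.57 minutes


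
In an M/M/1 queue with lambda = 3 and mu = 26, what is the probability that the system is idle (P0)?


P0 = 1 - rho = 1 - 3/26 = 0.8846

0.8846


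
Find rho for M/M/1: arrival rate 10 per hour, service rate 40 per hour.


rho = lambda/mu = 10/40 = 0.25

0.25


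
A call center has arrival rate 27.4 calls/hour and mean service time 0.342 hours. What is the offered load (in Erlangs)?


Offered load a = lambda * E[S] = 27.4 * 0.342 = 9.37 Erlangs

9.37 Erlangs


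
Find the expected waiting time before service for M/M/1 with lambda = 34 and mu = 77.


rho = 34/77; Wq = rho/(mu - lambda) = 0.0103 hours

0.0103 hours


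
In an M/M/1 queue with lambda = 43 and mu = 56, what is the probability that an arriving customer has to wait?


P(wait) = rho = lambda/mu = 43/56 = 0.7679

0.7679


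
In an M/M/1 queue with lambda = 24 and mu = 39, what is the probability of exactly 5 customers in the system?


rho = 24/39; P(n) = (1-rho)*rho^n = (1-24/39)*(24/39)^5 = 0.0339

0.0339


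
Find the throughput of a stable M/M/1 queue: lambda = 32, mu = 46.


For a stable queue (lambda < mu), throughput = lambda = 32 per hour

32 per hour


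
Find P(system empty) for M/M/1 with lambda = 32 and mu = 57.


P0 = 1 - rho = 1 - 32/57 = 0.4386

0.4386


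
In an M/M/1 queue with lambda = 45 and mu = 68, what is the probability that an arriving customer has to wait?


P(wait) = rho = lambda/mu = 45/68 = 0.6618

0.6618


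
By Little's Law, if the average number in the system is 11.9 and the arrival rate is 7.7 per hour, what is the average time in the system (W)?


W = L / lambda = 11.9 / 7.7 = 1.5455 hours

1.5455 hours


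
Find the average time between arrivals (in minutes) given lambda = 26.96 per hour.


Mean interarrival time = 60/lambda = 60/26.96 = 2.23 minutes

2.23 minutes


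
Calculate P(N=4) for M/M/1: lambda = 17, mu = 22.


rho = 17/22; P(n) = (1-rho)*rho^n = (1-17/22)*(17/22)^4 = 0.081

0.081


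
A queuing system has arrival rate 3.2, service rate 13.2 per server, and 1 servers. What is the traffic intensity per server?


rho = lambda / (c * mu) = 3.2 / (1 * 13.2) = 0.2424

0.2424


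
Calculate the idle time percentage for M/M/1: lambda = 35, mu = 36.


Idle fraction = (1 - rho) * 100 = (1 - 35/36) * 100 = 2.8%

2.8%


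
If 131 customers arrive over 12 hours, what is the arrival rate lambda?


lambda = total arrivals / time = 131 / 12 = 10.92 per hour

10.92 per hour


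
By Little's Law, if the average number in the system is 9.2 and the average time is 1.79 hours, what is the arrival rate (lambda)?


lambda = L / W = 9.2 / 1.79 = 5.14 per hour

5.14 per hour


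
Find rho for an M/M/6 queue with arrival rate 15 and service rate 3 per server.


rho = lambda/(c*mu) = 15/(6*3) = 0.8333

0.8333


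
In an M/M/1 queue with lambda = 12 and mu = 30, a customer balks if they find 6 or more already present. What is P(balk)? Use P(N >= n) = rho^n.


P(N >= 6) = rho^6 = (12/30)^6 = 0.0041

0.0041
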